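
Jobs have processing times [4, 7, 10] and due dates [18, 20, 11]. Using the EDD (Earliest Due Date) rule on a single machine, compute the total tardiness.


Sort by due date (EDD order): [(10, 11), (4, 18), (7, 20)]
Compute completion times and tardiness:
  Job 1: p=10, d=11, C=10, tardiness=max(0,10-11)=0
  Job 2: p=4, d=18, C=14, tardiness=max(0,14-18)=0
  Job 3: p=7, d=20, C=21, tardiness=max(0,21-20)=1
Total tardiness = 1

1


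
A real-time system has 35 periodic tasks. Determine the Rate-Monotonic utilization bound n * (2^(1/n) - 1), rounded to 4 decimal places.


Compute 2^(1/35) = 1.0200016094
Subtract 1: 1.0200016094 - 1 = 0.0200016094
Multiply by n: 35 * 0.0200016094 = 0.7000563290
Round to 4 dp: 0.7001

0.7001


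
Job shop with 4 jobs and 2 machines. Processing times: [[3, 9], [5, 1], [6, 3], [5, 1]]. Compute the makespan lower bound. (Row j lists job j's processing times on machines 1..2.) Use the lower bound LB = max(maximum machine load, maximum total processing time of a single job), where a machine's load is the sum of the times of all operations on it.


Machine loads:
  Machine 1: 3 + 5 + 6 + 5 = 19
  Machine 2: 9 + 1 + 3 + 1 = 14
Max machine load = 19
Job totals:
  Job 1: 12
  Job 2: 6
  Job 3: 9
  Job 4: 6
Max job total = 12
Lower bound = max(19, 12) = 19

19


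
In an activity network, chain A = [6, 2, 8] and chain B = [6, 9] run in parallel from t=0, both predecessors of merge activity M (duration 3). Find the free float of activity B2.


ES(B2) = sum of predecessors on chain B = 6
EF(B2) = ES + duration = 6 + 9 = 15
Successor of B2 is M. ES(M) = max(sum(A), sum(B)) = max(16, 15) = 16
Free float = ES(successor) - EF(current) = 16 - 15 = 1

1


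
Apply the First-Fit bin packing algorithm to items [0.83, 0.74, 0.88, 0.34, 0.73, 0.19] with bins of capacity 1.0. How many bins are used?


Place items sequentially using First-Fit:
  Item 0.83 -> new Bin 1
  Item 0.74 -> new Bin 2
  Item 0.88 -> new Bin 3
  Item 0.34 -> new Bin 4
  Item 0.73 -> new Bin 5
  Item 0.19 -> Bin 2 (now 0.93)
Total bins used = 5

5


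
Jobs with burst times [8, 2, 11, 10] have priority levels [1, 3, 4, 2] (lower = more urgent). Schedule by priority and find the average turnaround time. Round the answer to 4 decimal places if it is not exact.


Sort by priority (ascending = highest first):
Order: [(1, 8), (2, 10), (3, 2), (4, 11)]
Completion times:
  Priority 1, burst=8, C=8
  Priority 2, burst=10, C=18
  Priority 3, burst=2, C=20
  Priority 4, burst=11, C=31
Average turnaround = 77/4 = 19.25

19.25


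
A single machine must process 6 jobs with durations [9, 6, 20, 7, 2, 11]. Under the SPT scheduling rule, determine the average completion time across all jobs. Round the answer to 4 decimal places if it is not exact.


Sort jobs by processing time (SPT order): [2, 6, 7, 9, 11, 20]
Compute completion times sequentially:
  Job 1: processing = 2, completes at 2
  Job 2: processing = 6, completes at 8
  Job 3: processing = 7, completes at 15
  Job 4: processing = 9, completes at 24
  Job 5: processing = 11, completes at 35
  Job 6: processing = 20, completes at 55
Sum of completion times = 139
Average completion time = 139/6 = 23.1667

23.1667


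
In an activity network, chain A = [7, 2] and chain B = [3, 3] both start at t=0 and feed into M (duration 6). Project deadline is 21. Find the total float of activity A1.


Forward pass: ES(A1) = sum of predecessors on chain A = 0
EF = ES + duration = 0 + 7 = 7
Backward pass: LF(M) = deadline = 21; LS(M) = 21 - 6 = 15
LF(A1) = LS(M) - sum(successors on chain A) = 15 - 2 = 13
LS = LF - duration = 13 - 7 = 6
Total float = LS - ES = 6 - 0 = 6

6


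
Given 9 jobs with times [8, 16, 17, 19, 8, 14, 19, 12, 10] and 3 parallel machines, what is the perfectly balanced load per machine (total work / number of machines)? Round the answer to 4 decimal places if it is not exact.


Total processing time = 8 + 16 + 17 + 19 + 8 + 14 + 19 + 12 + 10 = 123
Number of machines = 3
Ideal balanced load = 123 / 3 = 41.0

41.0


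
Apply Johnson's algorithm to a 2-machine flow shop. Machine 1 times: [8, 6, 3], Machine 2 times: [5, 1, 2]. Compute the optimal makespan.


Apply Johnson's rule:
  Group 1 (a <= b): []
  Group 2 (a > b): [(1, 8, 5), (3, 3, 2), (2, 6, 1)]
Optimal job order: [1, 3, 2]
Schedule:
  Job 1: M1 done at 8, M2 done at 13
  Job 3: M1 done at 11, M2 done at 15
  Job 2: M1 done at 17, M2 done at 18
Makespan = 18

18


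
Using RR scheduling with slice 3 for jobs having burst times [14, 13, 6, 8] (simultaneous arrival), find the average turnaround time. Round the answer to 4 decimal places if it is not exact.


Time quantum = 3
Execution trace:
  J1 runs 3 units, time = 3
  J2 runs 3 units, time = 6
  J3 runs 3 units, time = 9
  J4 runs 3 units, time = 12
  J1 runs 3 units, time = 15
  J2 runs 3 units, time = 18
  J3 runs 3 units, time = 21
  J4 runs 3 units, time = 24
  J1 runs 3 units, time = 27
  J2 runs 3 units, time = 30
  J4 runs 2 units, time = 32
  J1 runs 3 units, time = 35
  J2 runs 3 units, time = 38
  J1 runs 2 units, time = 40
  J2 runs 1 units, time = 41
Finish times: [40, 41, 21, 32]
Average turnaround = 134/4 = 33.5

33.5


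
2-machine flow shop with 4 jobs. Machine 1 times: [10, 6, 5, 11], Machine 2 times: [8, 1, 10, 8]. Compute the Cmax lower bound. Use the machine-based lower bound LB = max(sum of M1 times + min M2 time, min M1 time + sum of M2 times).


LB1 = sum(M1 times) + min(M2 times) = 32 + 1 = 33
LB2 = min(M1 times) + sum(M2 times) = 5 + 27 = 32
Lower bound = max(LB1, LB2) = max(33, 32) = 33

33


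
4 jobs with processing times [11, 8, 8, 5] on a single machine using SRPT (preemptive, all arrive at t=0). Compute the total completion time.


Since all jobs arrive at t=0, SRPT equals SPT ordering.
SPT order: [5, 8, 8, 11]
Completion times:
  Job 1: p=5, C=5
  Job 2: p=8, C=13
  Job 3: p=8, C=21
  Job 4: p=11, C=32
Total completion time = 5 + 13 + 21 + 32 = 71

71


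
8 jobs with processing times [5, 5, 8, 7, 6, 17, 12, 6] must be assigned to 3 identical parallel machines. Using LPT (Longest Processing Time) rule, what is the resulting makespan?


Sort jobs in decreasing order (LPT): [17, 12, 8, 7, 6, 6, 5, 5]
Assign each job to the least loaded machine:
  Machine 1: jobs [17, 5], load = 22
  Machine 2: jobs [12, 6, 5], load = 23
  Machine 3: jobs [8, 7, 6], load = 21
Makespan = max load = 23

23


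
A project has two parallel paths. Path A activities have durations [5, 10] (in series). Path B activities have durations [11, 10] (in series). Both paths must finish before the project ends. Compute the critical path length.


Path A total = 5 + 10 = 15
Path B total = 11 + 10 = 21
Critical path = longest path = max(15, 21) = 21

21


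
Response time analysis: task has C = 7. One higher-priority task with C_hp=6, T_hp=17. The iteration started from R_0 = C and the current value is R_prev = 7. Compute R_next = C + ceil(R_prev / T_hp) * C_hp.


R_next = C + ceil(R_prev / T_hp) * C_hp
ceil(7 / 17) = ceil(0.4118) = 1
Interference = 1 * 6 = 6
R_next = 7 + 6 = 13

13


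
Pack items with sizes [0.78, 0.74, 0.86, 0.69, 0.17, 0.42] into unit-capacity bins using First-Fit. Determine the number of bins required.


Place items sequentially using First-Fit:
  Item 0.78 -> new Bin 1
  Item 0.74 -> new Bin 2
  Item 0.86 -> new Bin 3
  Item 0.69 -> new Bin 4
  Item 0.17 -> Bin 1 (now 0.95)
  Item 0.42 -> new Bin 5
Total bins used = 5

5


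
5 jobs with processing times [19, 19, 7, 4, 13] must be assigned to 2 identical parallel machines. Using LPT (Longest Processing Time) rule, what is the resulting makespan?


Sort jobs in decreasing order (LPT): [19, 19, 13, 7, 4]
Assign each job to the least loaded machine:
  Machine 1: jobs [19, 13], load = 32
  Machine 2: jobs [19, 7, 4], load = 30
Makespan = max load = 32

32


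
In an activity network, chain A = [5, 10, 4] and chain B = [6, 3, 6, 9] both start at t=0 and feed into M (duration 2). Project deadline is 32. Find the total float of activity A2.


Forward pass: ES(A2) = sum of predecessors on chain A = 5
EF = ES + duration = 5 + 10 = 15
Backward pass: LF(M) = deadline = 32; LS(M) = 32 - 2 = 30
LF(A2) = LS(M) - sum(successors on chain A) = 30 - 4 = 26
LS = LF - duration = 26 - 10 = 16
Total float = LS - ES = 16 - 5 = 11

11


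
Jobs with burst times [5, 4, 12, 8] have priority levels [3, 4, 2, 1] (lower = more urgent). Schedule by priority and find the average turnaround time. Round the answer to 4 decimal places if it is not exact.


Sort by priority (ascending = highest first):
Order: [(1, 8), (2, 12), (3, 5), (4, 4)]
Completion times:
  Priority 1, burst=8, C=8
  Priority 2, burst=12, C=20
  Priority 3, burst=5, C=25
  Priority 4, burst=4, C=29
Average turnaround = 82/4 = 20.5

20.5


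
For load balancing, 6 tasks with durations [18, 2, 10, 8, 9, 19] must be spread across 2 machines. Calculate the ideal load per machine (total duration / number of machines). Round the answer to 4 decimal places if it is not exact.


Total processing time = 18 + 2 + 10 + 8 + 9 + 19 = 66
Number of machines = 2
Ideal balanced load = 66 / 2 = 33.0

33.0


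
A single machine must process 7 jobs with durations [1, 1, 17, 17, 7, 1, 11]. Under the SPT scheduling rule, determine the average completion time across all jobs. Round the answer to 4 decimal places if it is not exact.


Sort jobs by processing time (SPT order): [1, 1, 1, 7, 11, 17, 17]
Compute completion times sequentially:
  Job 1: processing = 1, completes at 1
  Job 2: processing = 1, completes at 2
  Job 3: processing = 1, completes at 3
  Job 4: processing = 7, completes at 10
  Job 5: processing = 11, completes at 21
  Job 6: processing = 17, completes at 38
  Job 7: processing = 17, completes at 55
Sum of completion times = 130
Average completion time = 130/7 = 18.5714

18.5714


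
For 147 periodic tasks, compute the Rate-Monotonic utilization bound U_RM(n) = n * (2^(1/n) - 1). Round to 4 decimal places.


Compute 2^(1/147) = 1.0047264214
Subtract 1: 1.0047264214 - 1 = 0.0047264214
Multiply by n: 147 * 0.0047264214 = 0.6947839458
Round to 4 dp: 0.6948

0.6948


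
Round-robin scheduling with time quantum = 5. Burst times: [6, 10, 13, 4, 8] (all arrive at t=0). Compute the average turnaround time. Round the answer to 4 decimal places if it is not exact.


Time quantum = 5
Execution trace:
  J1 runs 5 units, time = 5
  J2 runs 5 units, time = 10
  J3 runs 5 units, time = 15
  J4 runs 4 units, time = 19
  J5 runs 5 units, time = 24
  J1 runs 1 units, time = 25
  J2 runs 5 units, time = 30
  J3 runs 5 units, time = 35
  J5 runs 3 units, time = 38
  J3 runs 3 units, time = 41
Finish times: [25, 30, 41, 19, 38]
Average turnaround = 153/5 = 30.6

30.6


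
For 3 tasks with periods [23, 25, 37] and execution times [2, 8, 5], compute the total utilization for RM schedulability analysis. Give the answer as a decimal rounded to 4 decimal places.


Compute individual utilizations (exact fractions):
  Task 1: C/T = 2/23 (approx. 0.087)
  Task 2: C/T = 8/25 (approx. 0.32)
  Task 3: C/T = 5/37 (approx. 0.1351)
Total utilization U = 2/23 + 8/25 + 5/37 = 11533/21275
Rounded to 4 decimal places: U = 0.5421
RM (Liu & Layland) bound for 3 tasks = 0.779763; compare with U = 11533/21275 (approx. 0.542092)
U <= bound, so schedulable by RM sufficient condition.

0.5421


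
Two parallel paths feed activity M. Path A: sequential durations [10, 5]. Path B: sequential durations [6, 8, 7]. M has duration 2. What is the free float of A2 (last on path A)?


ES(A2) = sum of predecessors on chain A = 10
EF(A2) = ES + duration = 10 + 5 = 15
Successor of A2 is M. ES(M) = max(sum(A), sum(B)) = max(15, 21) = 21
Free float = ES(successor) - EF(current) = 21 - 15 = 6

6


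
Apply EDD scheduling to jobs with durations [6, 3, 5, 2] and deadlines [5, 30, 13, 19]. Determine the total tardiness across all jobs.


Sort by due date (EDD order): [(6, 5), (5, 13), (2, 19), (3, 30)]
Compute completion times and tardiness:
  Job 1: p=6, d=5, C=6, tardiness=max(0,6-5)=1
  Job 2: p=5, d=13, C=11, tardiness=max(0,11-13)=0
  Job 3: p=2, d=19, C=13, tardiness=max(0,13-19)=0
  Job 4: p=3, d=30, C=16, tardiness=max(0,16-30)=0
Total tardiness = 1

1


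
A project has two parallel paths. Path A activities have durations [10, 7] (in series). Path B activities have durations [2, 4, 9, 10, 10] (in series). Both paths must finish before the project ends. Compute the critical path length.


Path A total = 10 + 7 = 17
Path B total = 2 + 4 + 9 + 10 + 10 = 35
Critical path = longest path = max(17, 35) = 35

35


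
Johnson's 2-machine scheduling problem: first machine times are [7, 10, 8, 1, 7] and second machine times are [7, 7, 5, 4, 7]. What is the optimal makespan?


Apply Johnson's rule:
  Group 1 (a <= b): [(4, 1, 4), (1, 7, 7), (5, 7, 7)]
  Group 2 (a > b): [(2, 10, 7), (3, 8, 5)]
Optimal job order: [4, 1, 5, 2, 3]
Schedule:
  Job 4: M1 done at 1, M2 done at 5
  Job 1: M1 done at 8, M2 done at 15
  Job 5: M1 done at 15, M2 done at 22
  Job 2: M1 done at 25, M2 done at 32
  Job 3: M1 done at 33, M2 done at 38
Makespan = 38

38


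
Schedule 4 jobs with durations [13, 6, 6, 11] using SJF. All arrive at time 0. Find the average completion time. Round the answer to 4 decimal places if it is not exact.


SJF order (ascending): [6, 6, 11, 13]
Completion times:
  Job 1: burst=6, C=6
  Job 2: burst=6, C=12
  Job 3: burst=11, C=23
  Job 4: burst=13, C=36
Average completion = 77/4 = 19.25

19.25


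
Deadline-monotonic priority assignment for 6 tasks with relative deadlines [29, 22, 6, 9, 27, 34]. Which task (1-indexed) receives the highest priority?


Sort tasks by relative deadline (ascending):
  Task 3: deadline = 6
  Task 4: deadline = 9
  Task 2: deadline = 22
  Task 5: deadline = 27
  Task 1: deadline = 29
  Task 6: deadline = 34
Priority order (highest first): [3, 4, 2, 5, 1, 6]
Highest priority task = 3

3


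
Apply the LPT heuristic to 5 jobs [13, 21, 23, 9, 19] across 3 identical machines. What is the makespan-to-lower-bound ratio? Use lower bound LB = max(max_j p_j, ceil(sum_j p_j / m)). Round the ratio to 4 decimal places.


LPT order: [23, 21, 19, 13, 9]
Machine loads after assignment: [23, 30, 32]
LPT makespan = 32
Lower bound = max(max_job, ceil(total/3)) = max(23, 29) = 29
Ratio = 32 / 29 = 1.1034

1.1034


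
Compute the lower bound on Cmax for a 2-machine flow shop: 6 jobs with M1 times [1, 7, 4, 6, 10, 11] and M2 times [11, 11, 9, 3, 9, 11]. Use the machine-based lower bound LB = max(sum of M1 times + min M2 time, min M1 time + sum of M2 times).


LB1 = sum(M1 times) + min(M2 times) = 39 + 3 = 42
LB2 = min(M1 times) + sum(M2 times) = 1 + 54 = 55
Lower bound = max(LB1, LB2) = max(42, 55) = 55

55


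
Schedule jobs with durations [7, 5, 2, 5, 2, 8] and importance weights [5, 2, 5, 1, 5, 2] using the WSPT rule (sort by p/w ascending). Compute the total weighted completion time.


Compute p/w ratios and sort ascending (WSPT): [(2, 5), (2, 5), (7, 5), (5, 2), (8, 2), (5, 1)]
Compute weighted completion times:
  Job (p=2,w=5): C=2, w*C=5*2=10
  Job (p=2,w=5): C=4, w*C=5*4=20
  Job (p=7,w=5): C=11, w*C=5*11=55
  Job (p=5,w=2): C=16, w*C=2*16=32
  Job (p=8,w=2): C=24, w*C=2*24=48
  Job (p=5,w=1): C=29, w*C=1*29=29
Total weighted completion time = 194

194


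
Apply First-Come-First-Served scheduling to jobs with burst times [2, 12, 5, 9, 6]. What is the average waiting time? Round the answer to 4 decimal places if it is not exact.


FCFS order (as given): [2, 12, 5, 9, 6]
Waiting times:
  Job 1: wait = 0
  Job 2: wait = 2
  Job 3: wait = 14
  Job 4: wait = 19
  Job 5: wait = 28
Sum of waiting times = 63
Average waiting time = 63/5 = 12.6

12.6


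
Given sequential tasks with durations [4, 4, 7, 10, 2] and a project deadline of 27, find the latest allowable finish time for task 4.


LF(activity 4) = deadline - sum of successor durations
Successors: activities 5 through 5 with durations [2]
Sum of successor durations = 2
LF = 27 - 2 = 25

25


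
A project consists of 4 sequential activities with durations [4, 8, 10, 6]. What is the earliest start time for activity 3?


Activity 3 starts after activities 1 through 2 complete.
Predecessor durations: [4, 8]
ES = 4 + 8 = 12

12


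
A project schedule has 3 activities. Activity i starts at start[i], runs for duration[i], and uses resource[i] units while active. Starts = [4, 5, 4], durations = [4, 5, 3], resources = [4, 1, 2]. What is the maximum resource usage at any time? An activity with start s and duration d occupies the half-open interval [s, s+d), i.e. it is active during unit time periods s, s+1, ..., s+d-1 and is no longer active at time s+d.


Each activity i is active on [start_i, start_i + duration_i).
Compute total resource usage per time slot:
  t=0: active resources = [], total = 0
  t=1: active resources = [], total = 0
  t=2: active resources = [], total = 0
  t=3: active resources = [], total = 0
  t=4: active resources = [4, 2], total = 6
  t=5: active resources = [4, 1, 2], total = 7
  t=6: active resources = [4, 1, 2], total = 7
  t=7: active resources = [4, 1], total = 5
  t=8: active resources = [1], total = 1
  t=9: active resources = [1], total = 1
Peak resource demand = 7

7


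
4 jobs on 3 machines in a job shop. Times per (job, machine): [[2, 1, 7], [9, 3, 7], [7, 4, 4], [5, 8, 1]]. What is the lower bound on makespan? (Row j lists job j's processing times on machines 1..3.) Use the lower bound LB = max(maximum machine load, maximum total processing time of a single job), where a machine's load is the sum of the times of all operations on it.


Machine loads:
  Machine 1: 2 + 9 + 7 + 5 = 23
  Machine 2: 1 + 3 + 4 + 8 = 16
  Machine 3: 7 + 7 + 4 + 1 = 19
Max machine load = 23
Job totals:
  Job 1: 10
  Job 2: 19
  Job 3: 15
  Job 4: 14
Max job total = 19
Lower bound = max(23, 19) = 23

23


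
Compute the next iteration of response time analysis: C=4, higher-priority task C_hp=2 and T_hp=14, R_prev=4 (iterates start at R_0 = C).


R_next = C + ceil(R_prev / T_hp) * C_hp
ceil(4 / 14) = ceil(0.2857) = 1
Interference = 1 * 2 = 2
R_next = 4 + 2 = 6

6


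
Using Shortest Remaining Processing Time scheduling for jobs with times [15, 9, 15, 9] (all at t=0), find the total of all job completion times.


Since all jobs arrive at t=0, SRPT equals SPT ordering.
SPT order: [9, 9, 15, 15]
Completion times:
  Job 1: p=9, C=9
  Job 2: p=9, C=18
  Job 3: p=15, C=33
  Job 4: p=15, C=48
Total completion time = 9 + 18 + 33 + 48 = 108

108


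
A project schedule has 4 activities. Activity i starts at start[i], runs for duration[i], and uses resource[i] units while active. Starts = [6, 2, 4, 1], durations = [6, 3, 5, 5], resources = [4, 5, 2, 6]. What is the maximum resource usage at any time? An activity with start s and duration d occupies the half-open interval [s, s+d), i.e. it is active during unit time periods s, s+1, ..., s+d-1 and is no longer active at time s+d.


Each activity i is active on [start_i, start_i + duration_i).
Compute total resource usage per time slot:
  t=0: active resources = [], total = 0
  t=1: active resources = [6], total = 6
  t=2: active resources = [5, 6], total = 11
  t=3: active resources = [5, 6], total = 11
  t=4: active resources = [5, 2, 6], total = 13
  t=5: active resources = [2, 6], total = 8
  t=6: active resources = [4, 2], total = 6
  t=7: active resources = [4, 2], total = 6
  t=8: active resources = [4, 2], total = 6
  t=9: active resources = [4], total = 4
  t=10: active resources = [4], total = 4
  t=11: active resources = [4], total = 4
Peak resource demand = 13

13


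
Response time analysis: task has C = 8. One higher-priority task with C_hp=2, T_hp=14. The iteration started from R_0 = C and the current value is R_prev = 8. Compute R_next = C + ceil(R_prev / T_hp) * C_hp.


R_next = C + ceil(R_prev / T_hp) * C_hp
ceil(8 / 14) = ceil(0.5714) = 1
Interference = 1 * 2 = 2
R_next = 8 + 2 = 10

10


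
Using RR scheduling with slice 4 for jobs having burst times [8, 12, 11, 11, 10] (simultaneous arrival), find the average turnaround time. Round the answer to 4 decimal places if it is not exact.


Time quantum = 4
Execution trace:
  J1 runs 4 units, time = 4
  J2 runs 4 units, time = 8
  J3 runs 4 units, time = 12
  J4 runs 4 units, time = 16
  J5 runs 4 units, time = 20
  J1 runs 4 units, time = 24
  J2 runs 4 units, time = 28
  J3 runs 4 units, time = 32
  J4 runs 4 units, time = 36
  J5 runs 4 units, time = 40
  J2 runs 4 units, time = 44
  J3 runs 3 units, time = 47
  J4 runs 3 units, time = 50
  J5 runs 2 units, time = 52
Finish times: [24, 44, 47, 50, 52]
Average turnaround = 217/5 = 43.4

43.4


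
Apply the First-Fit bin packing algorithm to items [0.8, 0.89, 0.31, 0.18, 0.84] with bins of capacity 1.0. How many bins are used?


Place items sequentially using First-Fit:
  Item 0.8 -> new Bin 1
  Item 0.89 -> new Bin 2
  Item 0.31 -> new Bin 3
  Item 0.18 -> Bin 1 (now 0.98)
  Item 0.84 -> new Bin 4
Total bins used = 4

4


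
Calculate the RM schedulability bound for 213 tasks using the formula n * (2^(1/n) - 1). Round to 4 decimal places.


Compute 2^(1/213) = 1.0032595128
Subtract 1: 1.0032595128 - 1 = 0.0032595128
Multiply by n: 213 * 0.0032595128 = 0.6942762264
Round to 4 dp: 0.6943

0.6943


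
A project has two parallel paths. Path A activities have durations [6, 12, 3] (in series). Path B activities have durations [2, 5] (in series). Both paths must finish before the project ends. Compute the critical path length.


Path A total = 6 + 12 + 3 = 21
Path B total = 2 + 5 = 7
Critical path = longest path = max(21, 7) = 21

21


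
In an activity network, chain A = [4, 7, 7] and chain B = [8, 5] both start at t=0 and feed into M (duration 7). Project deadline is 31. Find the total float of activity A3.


Forward pass: ES(A3) = sum of predecessors on chain A = 11
EF = ES + duration = 11 + 7 = 18
Backward pass: LF(M) = deadline = 31; LS(M) = 31 - 7 = 24
LF(A3) = LS(M) - sum(successors on chain A) = 24 - 0 = 24
LS = LF - duration = 24 - 7 = 17
Total float = LS - ES = 17 - 11 = 6

6


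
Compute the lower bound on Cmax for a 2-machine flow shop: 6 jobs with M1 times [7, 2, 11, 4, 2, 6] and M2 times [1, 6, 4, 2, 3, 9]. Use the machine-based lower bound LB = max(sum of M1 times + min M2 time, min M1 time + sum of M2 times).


LB1 = sum(M1 times) + min(M2 times) = 32 + 1 = 33
LB2 = min(M1 times) + sum(M2 times) = 2 + 25 = 27
Lower bound = max(LB1, LB2) = max(33, 27) = 33

33


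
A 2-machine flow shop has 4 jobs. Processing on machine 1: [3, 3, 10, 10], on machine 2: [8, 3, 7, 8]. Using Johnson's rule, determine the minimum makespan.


Apply Johnson's rule:
  Group 1 (a <= b): [(1, 3, 8), (2, 3, 3)]
  Group 2 (a > b): [(4, 10, 8), (3, 10, 7)]
Optimal job order: [1, 2, 4, 3]
Schedule:
  Job 1: M1 done at 3, M2 done at 11
  Job 2: M1 done at 6, M2 done at 14
  Job 4: M1 done at 16, M2 done at 24
  Job 3: M1 done at 26, M2 done at 33
Makespan = 33

33


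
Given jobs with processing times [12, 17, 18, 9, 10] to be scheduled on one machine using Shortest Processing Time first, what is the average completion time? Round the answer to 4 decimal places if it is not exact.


Sort jobs by processing time (SPT order): [9, 10, 12, 17, 18]
Compute completion times sequentially:
  Job 1: processing = 9, completes at 9
  Job 2: processing = 10, completes at 19
  Job 3: processing = 12, completes at 31
  Job 4: processing = 17, completes at 48
  Job 5: processing = 18, completes at 66
Sum of completion times = 173
Average completion time = 173/5 = 34.6

34.6


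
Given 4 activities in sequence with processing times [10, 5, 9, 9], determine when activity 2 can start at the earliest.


Activity 2 starts after activities 1 through 1 complete.
Predecessor durations: [10]
ES = 10 = 10

10


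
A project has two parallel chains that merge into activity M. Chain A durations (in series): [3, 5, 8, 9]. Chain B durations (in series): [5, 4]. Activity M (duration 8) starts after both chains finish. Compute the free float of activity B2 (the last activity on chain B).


ES(B2) = sum of predecessors on chain B = 5
EF(B2) = ES + duration = 5 + 4 = 9
Successor of B2 is M. ES(M) = max(sum(A), sum(B)) = max(25, 9) = 25
Free float = ES(successor) - EF(current) = 25 - 9 = 16

16


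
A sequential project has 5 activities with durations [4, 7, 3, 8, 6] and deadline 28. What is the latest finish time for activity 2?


LF(activity 2) = deadline - sum of successor durations
Successors: activities 3 through 5 with durations [3, 8, 6]
Sum of successor durations = 17
LF = 28 - 17 = 11

11


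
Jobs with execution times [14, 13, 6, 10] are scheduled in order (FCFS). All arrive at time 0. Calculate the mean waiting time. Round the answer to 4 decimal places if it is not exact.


FCFS order (as given): [14, 13, 6, 10]
Waiting times:
  Job 1: wait = 0
  Job 2: wait = 14
  Job 3: wait = 27
  Job 4: wait = 33
Sum of waiting times = 74
Average waiting time = 74/4 = 18.5

18.5


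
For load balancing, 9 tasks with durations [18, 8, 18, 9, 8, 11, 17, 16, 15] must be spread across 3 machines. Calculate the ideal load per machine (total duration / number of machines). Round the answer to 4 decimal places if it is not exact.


Total processing time = 18 + 8 + 18 + 9 + 8 + 11 + 17 + 16 + 15 = 120
Number of machines = 3
Ideal balanced load = 120 / 3 = 40.0

40.0


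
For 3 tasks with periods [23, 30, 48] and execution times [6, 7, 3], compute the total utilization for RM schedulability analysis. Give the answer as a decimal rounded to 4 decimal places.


Compute individual utilizations (exact fractions):
  Task 1: C/T = 6/23 (approx. 0.2609)
  Task 2: C/T = 7/30 (approx. 0.2333)
  Task 3: C/T = 3/48 = 1/16 (approx. 0.0625)
Total utilization U = 6/23 + 7/30 + 1/16 = 3073/5520
Rounded to 4 decimal places: U = 0.5567
RM (Liu & Layland) bound for 3 tasks = 0.779763; compare with U = 3073/5520 (approx. 0.556703)
U <= bound, so schedulable by RM sufficient condition.

0.5567


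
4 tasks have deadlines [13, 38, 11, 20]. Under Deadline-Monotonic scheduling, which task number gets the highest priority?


Sort tasks by relative deadline (ascending):
  Task 3: deadline = 11
  Task 1: deadline = 13
  Task 4: deadline = 20
  Task 2: deadline = 38
Priority order (highest first): [3, 1, 4, 2]
Highest priority task = 3

3


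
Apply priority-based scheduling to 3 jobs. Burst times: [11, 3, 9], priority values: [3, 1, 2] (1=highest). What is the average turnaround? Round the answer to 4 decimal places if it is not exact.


Sort by priority (ascending = highest first):
Order: [(1, 3), (2, 9), (3, 11)]
Completion times:
  Priority 1, burst=3, C=3
  Priority 2, burst=9, C=12
  Priority 3, burst=11, C=23
Average turnaround = 38/3 = 12.6667

12.6667


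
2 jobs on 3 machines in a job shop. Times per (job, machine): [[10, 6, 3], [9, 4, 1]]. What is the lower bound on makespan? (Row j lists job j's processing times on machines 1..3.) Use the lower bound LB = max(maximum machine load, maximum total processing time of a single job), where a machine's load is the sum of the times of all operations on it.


Machine loads:
  Machine 1: 10 + 9 = 19
  Machine 2: 6 + 4 = 10
  Machine 3: 3 + 1 = 4
Max machine load = 19
Job totals:
  Job 1: 19
  Job 2: 14
Max job total = 19
Lower bound = max(19, 19) = 19

19


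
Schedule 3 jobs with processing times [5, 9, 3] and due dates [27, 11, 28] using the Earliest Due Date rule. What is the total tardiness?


Sort by due date (EDD order): [(9, 11), (5, 27), (3, 28)]
Compute completion times and tardiness:
  Job 1: p=9, d=11, C=9, tardiness=max(0,9-11)=0
  Job 2: p=5, d=27, C=14, tardiness=max(0,14-27)=0
  Job 3: p=3, d=28, C=17, tardiness=max(0,17-28)=0
Total tardiness = 0

0


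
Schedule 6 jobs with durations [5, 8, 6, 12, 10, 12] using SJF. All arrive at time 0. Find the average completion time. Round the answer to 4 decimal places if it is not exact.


SJF order (ascending): [5, 6, 8, 10, 12, 12]
Completion times:
  Job 1: burst=5, C=5
  Job 2: burst=6, C=11
  Job 3: burst=8, C=19
  Job 4: burst=10, C=29
  Job 5: burst=12, C=41
  Job 6: burst=12, C=53
Average completion = 158/6 = 26.3333

26.3333


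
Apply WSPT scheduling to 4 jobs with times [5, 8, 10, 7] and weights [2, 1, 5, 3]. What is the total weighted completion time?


Compute p/w ratios and sort ascending (WSPT): [(10, 5), (7, 3), (5, 2), (8, 1)]
Compute weighted completion times:
  Job (p=10,w=5): C=10, w*C=5*10=50
  Job (p=7,w=3): C=17, w*C=3*17=51
  Job (p=5,w=2): C=22, w*C=2*22=44
  Job (p=8,w=1): C=30, w*C=1*30=30
Total weighted completion time = 175

175


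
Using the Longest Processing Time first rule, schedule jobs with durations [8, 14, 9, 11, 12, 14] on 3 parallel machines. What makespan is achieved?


Sort jobs in decreasing order (LPT): [14, 14, 12, 11, 9, 8]
Assign each job to the least loaded machine:
  Machine 1: jobs [14, 9], load = 23
  Machine 2: jobs [14, 8], load = 22
  Machine 3: jobs [12, 11], load = 23
Makespan = max load = 23

23


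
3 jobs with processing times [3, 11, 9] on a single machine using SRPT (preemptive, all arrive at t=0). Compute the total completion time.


Since all jobs arrive at t=0, SRPT equals SPT ordering.
SPT order: [3, 9, 11]
Completion times:
  Job 1: p=3, C=3
  Job 2: p=9, C=12
  Job 3: p=11, C=23
Total completion time = 3 + 12 + 23 = 38

38


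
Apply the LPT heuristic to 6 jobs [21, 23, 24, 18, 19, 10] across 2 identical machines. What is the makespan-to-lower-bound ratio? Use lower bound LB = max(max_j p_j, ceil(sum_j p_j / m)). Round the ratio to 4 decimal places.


LPT order: [24, 23, 21, 19, 18, 10]
Machine loads after assignment: [61, 54]
LPT makespan = 61
Lower bound = max(max_job, ceil(total/2)) = max(24, 58) = 58
Ratio = 61 / 58 = 1.0517

1.0517


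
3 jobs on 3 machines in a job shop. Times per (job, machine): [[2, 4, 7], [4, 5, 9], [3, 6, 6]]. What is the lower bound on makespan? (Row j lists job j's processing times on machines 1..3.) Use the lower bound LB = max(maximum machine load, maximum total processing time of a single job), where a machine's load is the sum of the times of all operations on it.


Machine loads:
  Machine 1: 2 + 4 + 3 = 9
  Machine 2: 4 + 5 + 6 = 15
  Machine 3: 7 + 9 + 6 = 22
Max machine load = 22
Job totals:
  Job 1: 13
  Job 2: 18
  Job 3: 15
Max job total = 18
Lower bound = max(22, 18) = 22

22


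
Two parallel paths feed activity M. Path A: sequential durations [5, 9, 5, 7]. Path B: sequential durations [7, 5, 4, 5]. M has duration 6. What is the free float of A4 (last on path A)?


ES(A4) = sum of predecessors on chain A = 19
EF(A4) = ES + duration = 19 + 7 = 26
Successor of A4 is M. ES(M) = max(sum(A), sum(B)) = max(26, 21) = 26
Free float = ES(successor) - EF(current) = 26 - 26 = 0

0


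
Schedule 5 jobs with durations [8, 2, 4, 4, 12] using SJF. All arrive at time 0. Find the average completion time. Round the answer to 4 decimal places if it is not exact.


SJF order (ascending): [2, 4, 4, 8, 12]
Completion times:
  Job 1: burst=2, C=2
  Job 2: burst=4, C=6
  Job 3: burst=4, C=10
  Job 4: burst=8, C=18
  Job 5: burst=12, C=30
Average completion = 66/5 = 13.2

13.2


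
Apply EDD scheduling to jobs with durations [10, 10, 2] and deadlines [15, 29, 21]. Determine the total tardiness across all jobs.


Sort by due date (EDD order): [(10, 15), (2, 21), (10, 29)]
Compute completion times and tardiness:
  Job 1: p=10, d=15, C=10, tardiness=max(0,10-15)=0
  Job 2: p=2, d=21, C=12, tardiness=max(0,12-21)=0
  Job 3: p=10, d=29, C=22, tardiness=max(0,22-29)=0
Total tardiness = 0

0


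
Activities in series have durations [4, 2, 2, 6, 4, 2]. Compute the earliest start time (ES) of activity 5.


Activity 5 starts after activities 1 through 4 complete.
Predecessor durations: [4, 2, 2, 6]
ES = 4 + 2 + 2 + 6 = 14

14


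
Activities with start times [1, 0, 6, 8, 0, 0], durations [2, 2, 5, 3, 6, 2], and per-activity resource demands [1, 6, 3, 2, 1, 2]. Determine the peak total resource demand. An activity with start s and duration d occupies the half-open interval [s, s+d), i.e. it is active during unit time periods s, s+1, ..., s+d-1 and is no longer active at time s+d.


Each activity i is active on [start_i, start_i + duration_i).
Compute total resource usage per time slot:
  t=0: active resources = [6, 1, 2], total = 9
  t=1: active resources = [1, 6, 1, 2], total = 10
  t=2: active resources = [1, 1], total = 2
  t=3: active resources = [1], total = 1
  t=4: active resources = [1], total = 1
  t=5: active resources = [1], total = 1
  t=6: active resources = [3], total = 3
  t=7: active resources = [3], total = 3
  t=8: active resources = [3, 2], total = 5
  t=9: active resources = [3, 2], total = 5
  t=10: active resources = [3, 2], total = 5
Peak resource demand = 10

10


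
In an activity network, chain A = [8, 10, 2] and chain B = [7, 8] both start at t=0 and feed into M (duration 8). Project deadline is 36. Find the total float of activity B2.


Forward pass: ES(B2) = sum of predecessors on chain B = 7
EF = ES + duration = 7 + 8 = 15
Backward pass: LF(M) = deadline = 36; LS(M) = 36 - 8 = 28
LF(B2) = LS(M) - sum(successors on chain B) = 28 - 0 = 28
LS = LF - duration = 28 - 8 = 20
Total float = LS - ES = 20 - 7 = 13

13


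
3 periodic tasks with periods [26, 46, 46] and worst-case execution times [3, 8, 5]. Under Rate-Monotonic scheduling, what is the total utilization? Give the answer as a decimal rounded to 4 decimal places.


Compute individual utilizations (exact fractions):
  Task 1: C/T = 3/26 (approx. 0.1154)
  Task 2: C/T = 8/46 = 4/23 (approx. 0.1739)
  Task 3: C/T = 5/46 (approx. 0.1087)
Total utilization U = 3/26 + 4/23 + 5/46 = 119/299
Rounded to 4 decimal places: U = 0.3980
RM (Liu & Layland) bound for 3 tasks = 0.779763; compare with U = 119/299 (approx. 0.397993)
U <= bound, so schedulable by RM sufficient condition.

0.3980


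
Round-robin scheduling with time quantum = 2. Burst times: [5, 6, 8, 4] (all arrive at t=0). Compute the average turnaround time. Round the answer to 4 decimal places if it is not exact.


Time quantum = 2
Execution trace:
  J1 runs 2 units, time = 2
  J2 runs 2 units, time = 4
  J3 runs 2 units, time = 6
  J4 runs 2 units, time = 8
  J1 runs 2 units, time = 10
  J2 runs 2 units, time = 12
  J3 runs 2 units, time = 14
  J4 runs 2 units, time = 16
  J1 runs 1 units, time = 17
  J2 runs 2 units, time = 19
  J3 runs 2 units, time = 21
  J3 runs 2 units, time = 23
Finish times: [17, 19, 23, 16]
Average turnaround = 75/4 = 18.75

18.75


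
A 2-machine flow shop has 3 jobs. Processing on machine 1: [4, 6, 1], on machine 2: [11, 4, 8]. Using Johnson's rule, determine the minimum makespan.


Apply Johnson's rule:
  Group 1 (a <= b): [(3, 1, 8), (1, 4, 11)]
  Group 2 (a > b): [(2, 6, 4)]
Optimal job order: [3, 1, 2]
Schedule:
  Job 3: M1 done at 1, M2 done at 9
  Job 1: M1 done at 5, M2 done at 20
  Job 2: M1 done at 11, M2 done at 24
Makespan = 24

24


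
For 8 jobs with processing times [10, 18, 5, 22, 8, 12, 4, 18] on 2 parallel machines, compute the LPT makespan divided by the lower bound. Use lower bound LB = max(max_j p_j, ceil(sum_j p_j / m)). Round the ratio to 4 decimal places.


LPT order: [22, 18, 18, 12, 10, 8, 5, 4]
Machine loads after assignment: [49, 48]
LPT makespan = 49
Lower bound = max(max_job, ceil(total/2)) = max(22, 49) = 49
Ratio = 49 / 49 = 1.0

1.0


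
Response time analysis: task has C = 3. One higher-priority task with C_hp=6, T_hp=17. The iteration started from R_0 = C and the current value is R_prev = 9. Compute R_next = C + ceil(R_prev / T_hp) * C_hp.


R_next = C + ceil(R_prev / T_hp) * C_hp
ceil(9 / 17) = ceil(0.5294) = 1
Interference = 1 * 6 = 6
R_next = 3 + 6 = 9
R_next = R_prev, so the iteration has converged (response time = 9).

9


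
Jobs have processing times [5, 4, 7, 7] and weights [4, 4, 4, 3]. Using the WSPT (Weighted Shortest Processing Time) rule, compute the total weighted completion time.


Compute p/w ratios and sort ascending (WSPT): [(4, 4), (5, 4), (7, 4), (7, 3)]
Compute weighted completion times:
  Job (p=4,w=4): C=4, w*C=4*4=16
  Job (p=5,w=4): C=9, w*C=4*9=36
  Job (p=7,w=4): C=16, w*C=4*16=64
  Job (p=7,w=3): C=23, w*C=3*23=69
Total weighted completion time = 185

185


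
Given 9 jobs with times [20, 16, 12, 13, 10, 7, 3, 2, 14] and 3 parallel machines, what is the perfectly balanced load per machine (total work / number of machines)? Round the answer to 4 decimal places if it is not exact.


Total processing time = 20 + 16 + 12 + 13 + 10 + 7 + 3 + 2 + 14 = 97
Number of machines = 3
Ideal balanced load = 97 / 3 = 32.3333

32.3333


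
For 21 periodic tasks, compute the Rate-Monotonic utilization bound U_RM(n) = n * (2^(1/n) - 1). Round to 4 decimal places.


Compute 2^(1/21) = 1.0335577830
Subtract 1: 1.0335577830 - 1 = 0.0335577830
Multiply by n: 21 * 0.0335577830 = 0.7047134430
Round to 4 dp: 0.7047

0.7047


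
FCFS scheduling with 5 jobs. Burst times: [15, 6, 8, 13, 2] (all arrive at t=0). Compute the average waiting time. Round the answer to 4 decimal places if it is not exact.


FCFS order (as given): [15, 6, 8, 13, 2]
Waiting times:
  Job 1: wait = 0
  Job 2: wait = 15
  Job 3: wait = 21
  Job 4: wait = 29
  Job 5: wait = 42
Sum of waiting times = 107
Average waiting time = 107/5 = 21.4

21.4


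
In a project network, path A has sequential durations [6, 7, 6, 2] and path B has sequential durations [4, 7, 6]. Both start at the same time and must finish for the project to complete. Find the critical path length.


Path A total = 6 + 7 + 6 + 2 = 21
Path B total = 4 + 7 + 6 = 17
Critical path = longest path = max(21, 17) = 21

21


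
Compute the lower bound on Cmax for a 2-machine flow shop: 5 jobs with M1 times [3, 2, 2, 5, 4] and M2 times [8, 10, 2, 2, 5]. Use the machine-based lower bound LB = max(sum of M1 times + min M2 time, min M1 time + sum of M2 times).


LB1 = sum(M1 times) + min(M2 times) = 16 + 2 = 18
LB2 = min(M1 times) + sum(M2 times) = 2 + 27 = 29
Lower bound = max(LB1, LB2) = max(18, 29) = 29

29


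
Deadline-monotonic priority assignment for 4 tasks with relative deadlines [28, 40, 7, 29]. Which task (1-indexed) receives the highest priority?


Sort tasks by relative deadline (ascending):
  Task 3: deadline = 7
  Task 1: deadline = 28
  Task 4: deadline = 29
  Task 2: deadline = 40
Priority order (highest first): [3, 1, 4, 2]
Highest priority task = 3

3


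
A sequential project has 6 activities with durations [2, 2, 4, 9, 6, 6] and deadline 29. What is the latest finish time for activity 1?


LF(activity 1) = deadline - sum of successor durations
Successors: activities 2 through 6 with durations [2, 4, 9, 6, 6]
Sum of successor durations = 27
LF = 29 - 27 = 2

2


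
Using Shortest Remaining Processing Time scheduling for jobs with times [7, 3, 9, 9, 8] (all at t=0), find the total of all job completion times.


Since all jobs arrive at t=0, SRPT equals SPT ordering.
SPT order: [3, 7, 8, 9, 9]
Completion times:
  Job 1: p=3, C=3
  Job 2: p=7, C=10
  Job 3: p=8, C=18
  Job 4: p=9, C=27
  Job 5: p=9, C=36
Total completion time = 3 + 10 + 18 + 27 + 36 = 94

94


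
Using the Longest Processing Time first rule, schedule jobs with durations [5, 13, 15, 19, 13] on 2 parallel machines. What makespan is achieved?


Sort jobs in decreasing order (LPT): [19, 15, 13, 13, 5]
Assign each job to the least loaded machine:
  Machine 1: jobs [19, 13], load = 32
  Machine 2: jobs [15, 13, 5], load = 33
Makespan = max load = 33

33


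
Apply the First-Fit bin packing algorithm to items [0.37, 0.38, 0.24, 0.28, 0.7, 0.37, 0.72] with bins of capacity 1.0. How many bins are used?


Place items sequentially using First-Fit:
  Item 0.37 -> new Bin 1
  Item 0.38 -> Bin 1 (now 0.75)
  Item 0.24 -> Bin 1 (now 0.99)
  Item 0.28 -> new Bin 2
  Item 0.7 -> Bin 2 (now 0.98)
  Item 0.37 -> new Bin 3
  Item 0.72 -> new Bin 4
Total bins used = 4

4
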